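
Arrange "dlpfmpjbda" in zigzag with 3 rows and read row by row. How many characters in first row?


Zigzag "dlpfmpjbda" into 3 rows:
Placing characters:
  'd' => row 0
  'l' => row 1
  'p' => row 2
  'f' => row 1
  'm' => row 0
  'p' => row 1
  'j' => row 2
  'b' => row 1
  'd' => row 0
  'a' => row 1
Rows:
  Row 0: "dmd"
  Row 1: "lfpba"
  Row 2: "pj"
First row length: 3

3


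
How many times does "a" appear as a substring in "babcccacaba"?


Searching for "a" in "babcccacaba"
Scanning each position:
  Position 0: "b" => no
  Position 1: "a" => MATCH
  Position 2: "b" => no
  Position 3: "c" => no
  Position 4: "c" => no
  Position 5: "c" => no
  Position 6: "a" => MATCH
  Position 7: "c" => no
  Position 8: "a" => MATCH
  Position 9: "b" => no
  Position 10: "a" => MATCH
Total occurrences: 4

4


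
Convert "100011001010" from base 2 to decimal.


Input: "100011001010" in base 2
Positional expansion:
  Digit '1' (value 1) x 2^11 = 2048
  Digit '0' (value 0) x 2^10 = 0
  Digit '0' (value 0) x 2^9 = 0
  Digit '0' (value 0) x 2^8 = 0
  Digit '1' (value 1) x 2^7 = 128
  Digit '1' (value 1) x 2^6 = 64
  Digit '0' (value 0) x 2^5 = 0
  Digit '0' (value 0) x 2^4 = 0
  Digit '1' (value 1) x 2^3 = 8
  Digit '0' (value 0) x 2^2 = 0
  Digit '1' (value 1) x 2^1 = 2
  Digit '0' (value 0) x 2^0 = 0
Sum = 2250

2250


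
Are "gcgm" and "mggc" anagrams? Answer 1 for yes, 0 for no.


Strings: "gcgm", "mggc"
Sorted first:  cggm
Sorted second: cggm
Sorted forms match => anagrams

1


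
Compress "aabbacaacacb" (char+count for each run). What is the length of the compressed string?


Input: aabbacaacacb
Runs:
  'a' x 2 => "a2"
  'b' x 2 => "b2"
  'a' x 1 => "a1"
  'c' x 1 => "c1"
  'a' x 2 => "a2"
  'c' x 1 => "c1"
  'a' x 1 => "a1"
  'c' x 1 => "c1"
  'b' x 1 => "b1"
Compressed: "a2b2a1c1a2c1a1c1b1"
Compressed length: 18

18


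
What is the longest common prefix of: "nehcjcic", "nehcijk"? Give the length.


Words: nehcjcic, nehcijk
  Position 0: all 'n' => match
  Position 1: all 'e' => match
  Position 2: all 'h' => match
  Position 3: all 'c' => match
  Position 4: ('j', 'i') => mismatch, stop
LCP = "nehc" (length 4)

4


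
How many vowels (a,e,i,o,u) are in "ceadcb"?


Input: ceadcb
Checking each character:
  'c' at position 0: consonant
  'e' at position 1: vowel (running total: 1)
  'a' at position 2: vowel (running total: 2)
  'd' at position 3: consonant
  'c' at position 4: consonant
  'b' at position 5: consonant
Total vowels: 2

2


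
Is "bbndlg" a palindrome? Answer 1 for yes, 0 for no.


Input: bbndlg
Reversed: gldnbb
  Compare pos 0 ('b') with pos 5 ('g'): MISMATCH
  Compare pos 1 ('b') with pos 4 ('l'): MISMATCH
  Compare pos 2 ('n') with pos 3 ('d'): MISMATCH
Result: not a palindrome

0


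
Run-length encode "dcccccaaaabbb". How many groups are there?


Input: dcccccaaaabbb
Scanning for consecutive runs:
  Group 1: 'd' x 1 (positions 0-0)
  Group 2: 'c' x 5 (positions 1-5)
  Group 3: 'a' x 4 (positions 6-9)
  Group 4: 'b' x 3 (positions 10-12)
Total groups: 4

4


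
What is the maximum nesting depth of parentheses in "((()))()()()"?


Input: "((()))()()()"
Tracking depth:
  Position 0 '(': depth becomes 1
  Position 1 '(': depth becomes 2
  Position 2 '(': depth becomes 3
  Position 3 ')': depth becomes 2
  Position 4 ')': depth becomes 1
  Position 5 ')': depth becomes 0
  Position 6 '(': depth becomes 1
  Position 7 ')': depth becomes 0
  Position 8 '(': depth becomes 1
  Position 9 ')': depth becomes 0
  Position 10 '(': depth becomes 1
  Position 11 ')': depth becomes 0
Maximum depth reached: 3

3


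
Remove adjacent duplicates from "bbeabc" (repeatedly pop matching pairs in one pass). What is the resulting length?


Input: bbeabc
Stack-based adjacent duplicate removal:
  Read 'b': push. Stack: b
  Read 'b': matches stack top 'b' => pop. Stack: (empty)
  Read 'e': push. Stack: e
  Read 'a': push. Stack: ea
  Read 'b': push. Stack: eab
  Read 'c': push. Stack: eabc
Final stack: "eabc" (length 4)

4


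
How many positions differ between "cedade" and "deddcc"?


Comparing "cedade" and "deddcc" position by position:
  Position 0: 'c' vs 'd' => DIFFER
  Position 1: 'e' vs 'e' => same
  Position 2: 'd' vs 'd' => same
  Position 3: 'a' vs 'd' => DIFFER
  Position 4: 'd' vs 'c' => DIFFER
  Position 5: 'e' vs 'c' => DIFFER
Positions that differ: 4

4


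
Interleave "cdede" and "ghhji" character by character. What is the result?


Interleaving "cdede" and "ghhji":
  Position 0: 'c' from first, 'g' from second => "cg"
  Position 1: 'd' from first, 'h' from second => "dh"
  Position 2: 'e' from first, 'h' from second => "eh"
  Position 3: 'd' from first, 'j' from second => "dj"
  Position 4: 'e' from first, 'i' from second => "ei"
Result: cgdhehdjei

cgdhehdjei


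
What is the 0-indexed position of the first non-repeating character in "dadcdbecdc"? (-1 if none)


Input: dadcdbecdc
Character frequencies:
  'a': 1
  'b': 1
  'c': 3
  'd': 4
  'e': 1
Scanning left to right for freq == 1:
  Position 0 ('d'): freq=4, skip
  Position 1 ('a'): unique! => answer = 1

1


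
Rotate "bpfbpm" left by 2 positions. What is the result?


Input: "bpfbpm", rotate left by 2
First 2 characters: "bp"
Remaining characters: "fbpm"
Concatenate remaining + first: "fbpm" + "bp" = "fbpmbp"

fbpmbp


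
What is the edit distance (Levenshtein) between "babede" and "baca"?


Computing edit distance: "babede" -> "baca"
DP table:
           b    a    c    a
      0    1    2    3    4
  b   1    0    1    2    3
  a   2    1    0    1    2
  b   3    2    1    1    2
  e   4    3    2    2    2
  d   5    4    3    3    3
  e   6    5    4    4    4
Edit distance = dp[6][4] = 4

4


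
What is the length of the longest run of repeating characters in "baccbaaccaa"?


Input: "baccbaaccaa"
Scanning for longest run:
  Position 1 ('a'): new char, reset run to 1
  Position 2 ('c'): new char, reset run to 1
  Position 3 ('c'): continues run of 'c', length=2
  Position 4 ('b'): new char, reset run to 1
  Position 5 ('a'): new char, reset run to 1
  Position 6 ('a'): continues run of 'a', length=2
  Position 7 ('c'): new char, reset run to 1
  Position 8 ('c'): continues run of 'c', length=2
  Position 9 ('a'): new char, reset run to 1
  Position 10 ('a'): continues run of 'a', length=2
Longest run: 'c' with length 2

2


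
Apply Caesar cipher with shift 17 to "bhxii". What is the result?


Caesar cipher: shift "bhxii" by 17
  'b' (pos 1) + 17 = pos 18 = 's'
  'h' (pos 7) + 17 = pos 24 = 'y'
  'x' (pos 23) + 17 = pos 14 = 'o'
  'i' (pos 8) + 17 = pos 25 = 'z'
  'i' (pos 8) + 17 = pos 25 = 'z'
Result: syozz

syozz


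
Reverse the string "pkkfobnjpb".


Input: pkkfobnjpb
Reading characters right to left:
  Position 9: 'b'
  Position 8: 'p'
  Position 7: 'j'
  Position 6: 'n'
  Position 5: 'b'
  Position 4: 'o'
  Position 3: 'f'
  Position 2: 'k'
  Position 1: 'k'
  Position 0: 'p'
Reversed: bpjnbofkkp

bpjnbofkkp


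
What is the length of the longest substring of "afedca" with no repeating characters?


Input: "afedca"
Sliding window (track last position of each char):
  Position 0 ('a'): window [0,0] length 1 -- new best
  Position 1 ('f'): window [0,1] length 2 -- new best
  Position 2 ('e'): window [0,2] length 3 -- new best
  Position 3 ('d'): window [0,3] length 4 -- new best
  Position 4 ('c'): window [0,4] length 5 -- new best
  Position 5 ('a'): repeat (last at 0), move window start to 1
  Position 5 ('a'): window [1,5] length 5
Longest substring with no repeats: "afedc" with length 5

5


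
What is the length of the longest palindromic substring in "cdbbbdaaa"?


Input: "cdbbbdaaa"
Checking substrings for palindromes:
  [1:6] "dbbbd" (len 5) => palindrome
  [2:5] "bbb" (len 3) => palindrome
  [6:9] "aaa" (len 3) => palindrome
  [2:4] "bb" (len 2) => palindrome
  [3:5] "bb" (len 2) => palindrome
  [6:8] "aa" (len 2) => palindrome
Longest palindromic substring: "dbbbd" with length 5

5


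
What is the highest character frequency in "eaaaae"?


Input: eaaaae
Character counts:
  'a': 4
  'e': 2
Maximum frequency: 4

4


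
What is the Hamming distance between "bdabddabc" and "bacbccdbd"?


Comparing "bdabddabc" and "bacbccdbd" position by position:
  Position 0: 'b' vs 'b' => same
  Position 1: 'd' vs 'a' => differ
  Position 2: 'a' vs 'c' => differ
  Position 3: 'b' vs 'b' => same
  Position 4: 'd' vs 'c' => differ
  Position 5: 'd' vs 'c' => differ
  Position 6: 'a' vs 'd' => differ
  Position 7: 'b' vs 'b' => same
  Position 8: 'c' vs 'd' => differ
Total differences (Hamming distance): 6

6


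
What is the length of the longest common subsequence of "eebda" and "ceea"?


LCS of "eebda" and "ceea"
DP table:
           c    e    e    a
      0    0    0    0    0
  e   0    0    1    1    1
  e   0    0    1    2    2
  b   0    0    1    2    2
  d   0    0    1    2    2
  a   0    0    1    2    3
LCS length = dp[5][4] = 3

3


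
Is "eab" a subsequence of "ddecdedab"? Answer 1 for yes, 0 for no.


Check if "eab" is a subsequence of "ddecdedab"
Greedy scan:
  Position 0 ('d'): no match needed
  Position 1 ('d'): no match needed
  Position 2 ('e'): matches sub[0] = 'e'
  Position 3 ('c'): no match needed
  Position 4 ('d'): no match needed
  Position 5 ('e'): no match needed
  Position 6 ('d'): no match needed
  Position 7 ('a'): matches sub[1] = 'a'
  Position 8 ('b'): matches sub[2] = 'b'
All 3 characters matched => is a subsequence

1


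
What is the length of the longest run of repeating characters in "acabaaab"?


Input: "acabaaab"
Scanning for longest run:
  Position 1 ('c'): new char, reset run to 1
  Position 2 ('a'): new char, reset run to 1
  Position 3 ('b'): new char, reset run to 1
  Position 4 ('a'): new char, reset run to 1
  Position 5 ('a'): continues run of 'a', length=2
  Position 6 ('a'): continues run of 'a', length=3
  Position 7 ('b'): new char, reset run to 1
Longest run: 'a' with length 3

3


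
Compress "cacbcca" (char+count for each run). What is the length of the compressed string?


Input: cacbcca
Runs:
  'c' x 1 => "c1"
  'a' x 1 => "a1"
  'c' x 1 => "c1"
  'b' x 1 => "b1"
  'c' x 2 => "c2"
  'a' x 1 => "a1"
Compressed: "c1a1c1b1c2a1"
Compressed length: 12

12


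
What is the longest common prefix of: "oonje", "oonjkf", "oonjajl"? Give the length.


Words: oonje, oonjkf, oonjajl
  Position 0: all 'o' => match
  Position 1: all 'o' => match
  Position 2: all 'n' => match
  Position 3: all 'j' => match
  Position 4: ('e', 'k', 'a') => mismatch, stop
LCP = "oonj" (length 4)

4


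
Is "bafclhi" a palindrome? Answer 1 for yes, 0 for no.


Input: bafclhi
Reversed: ihlcfab
  Compare pos 0 ('b') with pos 6 ('i'): MISMATCH
  Compare pos 1 ('a') with pos 5 ('h'): MISMATCH
  Compare pos 2 ('f') with pos 4 ('l'): MISMATCH
Result: not a palindrome

0


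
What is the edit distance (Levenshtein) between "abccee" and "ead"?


Computing edit distance: "abccee" -> "ead"
DP table:
           e    a    d
      0    1    2    3
  a   1    1    1    2
  b   2    2    2    2
  c   3    3    3    3
  c   4    4    4    4
  e   5    4    5    5
  e   6    5    5    6
Edit distance = dp[6][3] = 6

6


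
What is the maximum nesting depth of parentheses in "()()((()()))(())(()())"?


Input: "()()((()()))(())(()())"
Tracking depth:
  Position 0 '(': depth becomes 1
  Position 1 ')': depth becomes 0
  Position 2 '(': depth becomes 1
  Position 3 ')': depth becomes 0
  Position 4 '(': depth becomes 1
  Position 5 '(': depth becomes 2
  Position 6 '(': depth becomes 3
  Position 7 ')': depth becomes 2
  Position 8 '(': depth becomes 3
  Position 9 ')': depth becomes 2
  Position 10 ')': depth becomes 1
  Position 11 ')': depth becomes 0
  Position 12 '(': depth becomes 1
  Position 13 '(': depth becomes 2
  Position 14 ')': depth becomes 1
  Position 15 ')': depth becomes 0
  Position 16 '(': depth becomes 1
  Position 17 '(': depth becomes 2
  Position 18 ')': depth becomes 1
  Position 19 '(': depth becomes 2
  Position 20 ')': depth becomes 1
  Position 21 ')': depth becomes 0
Maximum depth reached: 3

3


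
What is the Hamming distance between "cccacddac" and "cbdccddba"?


Comparing "cccacddac" and "cbdccddba" position by position:
  Position 0: 'c' vs 'c' => same
  Position 1: 'c' vs 'b' => differ
  Position 2: 'c' vs 'd' => differ
  Position 3: 'a' vs 'c' => differ
  Position 4: 'c' vs 'c' => same
  Position 5: 'd' vs 'd' => same
  Position 6: 'd' vs 'd' => same
  Position 7: 'a' vs 'b' => differ
  Position 8: 'c' vs 'a' => differ
Total differences (Hamming distance): 5

5


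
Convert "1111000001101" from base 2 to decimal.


Input: "1111000001101" in base 2
Positional expansion:
  Digit '1' (value 1) x 2^12 = 4096
  Digit '1' (value 1) x 2^11 = 2048
  Digit '1' (value 1) x 2^10 = 1024
  Digit '1' (value 1) x 2^9 = 512
  Digit '0' (value 0) x 2^8 = 0
  Digit '0' (value 0) x 2^7 = 0
  Digit '0' (value 0) x 2^6 = 0
  Digit '0' (value 0) x 2^5 = 0
  Digit '0' (value 0) x 2^4 = 0
  Digit '1' (value 1) x 2^3 = 8
  Digit '1' (value 1) x 2^2 = 4
  Digit '0' (value 0) x 2^1 = 0
  Digit '1' (value 1) x 2^0 = 1
Sum = 7693

7693


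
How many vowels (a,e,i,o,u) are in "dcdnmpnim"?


Input: dcdnmpnim
Checking each character:
  'd' at position 0: consonant
  'c' at position 1: consonant
  'd' at position 2: consonant
  'n' at position 3: consonant
  'm' at position 4: consonant
  'p' at position 5: consonant
  'n' at position 6: consonant
  'i' at position 7: vowel (running total: 1)
  'm' at position 8: consonant
Total vowels: 1

1


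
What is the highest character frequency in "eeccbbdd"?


Input: eeccbbdd
Character counts:
  'b': 2
  'c': 2
  'd': 2
  'e': 2
Maximum frequency: 2

2


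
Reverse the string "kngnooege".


Input: kngnooege
Reading characters right to left:
  Position 8: 'e'
  Position 7: 'g'
  Position 6: 'e'
  Position 5: 'o'
  Position 4: 'o'
  Position 3: 'n'
  Position 2: 'g'
  Position 1: 'n'
  Position 0: 'k'
Reversed: egeoongnk

egeoongnk


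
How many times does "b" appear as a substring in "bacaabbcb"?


Searching for "b" in "bacaabbcb"
Scanning each position:
  Position 0: "b" => MATCH
  Position 1: "a" => no
  Position 2: "c" => no
  Position 3: "a" => no
  Position 4: "a" => no
  Position 5: "b" => MATCH
  Position 6: "b" => MATCH
  Position 7: "c" => no
  Position 8: "b" => MATCH
Total occurrences: 4

4


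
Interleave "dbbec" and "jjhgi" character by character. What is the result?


Interleaving "dbbec" and "jjhgi":
  Position 0: 'd' from first, 'j' from second => "dj"
  Position 1: 'b' from first, 'j' from second => "bj"
  Position 2: 'b' from first, 'h' from second => "bh"
  Position 3: 'e' from first, 'g' from second => "eg"
  Position 4: 'c' from first, 'i' from second => "ci"
Result: djbjbhegci

djbjbhegci


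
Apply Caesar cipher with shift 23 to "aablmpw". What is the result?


Caesar cipher: shift "aablmpw" by 23
  'a' (pos 0) + 23 = pos 23 = 'x'
  'a' (pos 0) + 23 = pos 23 = 'x'
  'b' (pos 1) + 23 = pos 24 = 'y'
  'l' (pos 11) + 23 = pos 8 = 'i'
  'm' (pos 12) + 23 = pos 9 = 'j'
  'p' (pos 15) + 23 = pos 12 = 'm'
  'w' (pos 22) + 23 = pos 19 = 't'
Result: xxyijmt

xxyijmt


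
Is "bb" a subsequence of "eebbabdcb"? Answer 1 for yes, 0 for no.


Check if "bb" is a subsequence of "eebbabdcb"
Greedy scan:
  Position 0 ('e'): no match needed
  Position 1 ('e'): no match needed
  Position 2 ('b'): matches sub[0] = 'b'
  Position 3 ('b'): matches sub[1] = 'b'
  Position 4 ('a'): no match needed
  Position 5 ('b'): no match needed
  Position 6 ('d'): no match needed
  Position 7 ('c'): no match needed
  Position 8 ('b'): no match needed
All 2 characters matched => is a subsequence

1


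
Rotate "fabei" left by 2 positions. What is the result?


Input: "fabei", rotate left by 2
First 2 characters: "fa"
Remaining characters: "bei"
Concatenate remaining + first: "bei" + "fa" = "beifa"

beifa


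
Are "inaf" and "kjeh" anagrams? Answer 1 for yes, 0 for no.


Strings: "inaf", "kjeh"
Sorted first:  afin
Sorted second: ehjk
Differ at position 0: 'a' vs 'e' => not anagrams

0


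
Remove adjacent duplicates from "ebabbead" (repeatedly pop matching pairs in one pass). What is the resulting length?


Input: ebabbead
Stack-based adjacent duplicate removal:
  Read 'e': push. Stack: e
  Read 'b': push. Stack: eb
  Read 'a': push. Stack: eba
  Read 'b': push. Stack: ebab
  Read 'b': matches stack top 'b' => pop. Stack: eba
  Read 'e': push. Stack: ebae
  Read 'a': push. Stack: ebaea
  Read 'd': push. Stack: ebaead
Final stack: "ebaead" (length 6)

6


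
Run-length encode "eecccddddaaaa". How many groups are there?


Input: eecccddddaaaa
Scanning for consecutive runs:
  Group 1: 'e' x 2 (positions 0-1)
  Group 2: 'c' x 3 (positions 2-4)
  Group 3: 'd' x 4 (positions 5-8)
  Group 4: 'a' x 4 (positions 9-12)
Total groups: 4

4


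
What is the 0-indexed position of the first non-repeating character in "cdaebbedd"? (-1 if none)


Input: cdaebbedd
Character frequencies:
  'a': 1
  'b': 2
  'c': 1
  'd': 3
  'e': 2
Scanning left to right for freq == 1:
  Position 0 ('c'): unique! => answer = 0

0


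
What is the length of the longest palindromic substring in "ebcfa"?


Input: "ebcfa"
Checking substrings for palindromes:
  No multi-char palindromic substrings found
Longest palindromic substring: "e" with length 1

1


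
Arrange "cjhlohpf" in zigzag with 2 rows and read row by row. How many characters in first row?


Zigzag "cjhlohpf" into 2 rows:
Placing characters:
  'c' => row 0
  'j' => row 1
  'h' => row 0
  'l' => row 1
  'o' => row 0
  'h' => row 1
  'p' => row 0
  'f' => row 1
Rows:
  Row 0: "chop"
  Row 1: "jlhf"
First row length: 4

4


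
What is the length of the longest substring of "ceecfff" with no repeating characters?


Input: "ceecfff"
Sliding window (track last position of each char):
  Position 0 ('c'): window [0,0] length 1 -- new best
  Position 1 ('e'): window [0,1] length 2 -- new best
  Position 2 ('e'): repeat (last at 1), move window start to 2
  Position 2 ('e'): window [2,2] length 1
  Position 3 ('c'): window [2,3] length 2
  Position 4 ('f'): window [2,4] length 3 -- new best
  Position 5 ('f'): repeat (last at 4), move window start to 5
  Position 5 ('f'): window [5,5] length 1
  Position 6 ('f'): repeat (last at 5), move window start to 6
  Position 6 ('f'): window [6,6] length 1
Longest substring with no repeats: "ecf" with length 3

3


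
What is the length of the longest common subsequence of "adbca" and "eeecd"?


LCS of "adbca" and "eeecd"
DP table:
           e    e    e    c    d
      0    0    0    0    0    0
  a   0    0    0    0    0    0
  d   0    0    0    0    0    1
  b   0    0    0    0    0    1
  c   0    0    0    0    1    1
  a   0    0    0    0    1    1
LCS length = dp[5][5] = 1

1


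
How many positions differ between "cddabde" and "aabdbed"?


Comparing "cddabde" and "aabdbed" position by position:
  Position 0: 'c' vs 'a' => DIFFER
  Position 1: 'd' vs 'a' => DIFFER
  Position 2: 'd' vs 'b' => DIFFER
  Position 3: 'a' vs 'd' => DIFFER
  Position 4: 'b' vs 'b' => same
  Position 5: 'd' vs 'e' => DIFFER
  Position 6: 'e' vs 'd' => DIFFER
Positions that differ: 6

6


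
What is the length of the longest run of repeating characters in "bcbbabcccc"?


Input: "bcbbabcccc"
Scanning for longest run:
  Position 1 ('c'): new char, reset run to 1
  Position 2 ('b'): new char, reset run to 1
  Position 3 ('b'): continues run of 'b', length=2
  Position 4 ('a'): new char, reset run to 1
  Position 5 ('b'): new char, reset run to 1
  Position 6 ('c'): new char, reset run to 1
  Position 7 ('c'): continues run of 'c', length=2
  Position 8 ('c'): continues run of 'c', length=3
  Position 9 ('c'): continues run of 'c', length=4
Longest run: 'c' with length 4

4


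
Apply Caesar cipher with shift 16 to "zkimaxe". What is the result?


Caesar cipher: shift "zkimaxe" by 16
  'z' (pos 25) + 16 = pos 15 = 'p'
  'k' (pos 10) + 16 = pos 0 = 'a'
  'i' (pos 8) + 16 = pos 24 = 'y'
  'm' (pos 12) + 16 = pos 2 = 'c'
  'a' (pos 0) + 16 = pos 16 = 'q'
  'x' (pos 23) + 16 = pos 13 = 'n'
  'e' (pos 4) + 16 = pos 20 = 'u'
Result: paycqnu

paycqnu


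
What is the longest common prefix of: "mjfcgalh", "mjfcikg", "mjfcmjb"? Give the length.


Words: mjfcgalh, mjfcikg, mjfcmjb
  Position 0: all 'm' => match
  Position 1: all 'j' => match
  Position 2: all 'f' => match
  Position 3: all 'c' => match
  Position 4: ('g', 'i', 'm') => mismatch, stop
LCP = "mjfc" (length 4)

4


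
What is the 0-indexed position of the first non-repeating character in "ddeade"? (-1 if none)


Input: ddeade
Character frequencies:
  'a': 1
  'd': 3
  'e': 2
Scanning left to right for freq == 1:
  Position 0 ('d'): freq=3, skip
  Position 1 ('d'): freq=3, skip
  Position 2 ('e'): freq=2, skip
  Position 3 ('a'): unique! => answer = 3

3


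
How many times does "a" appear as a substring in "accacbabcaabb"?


Searching for "a" in "accacbabcaabb"
Scanning each position:
  Position 0: "a" => MATCH
  Position 1: "c" => no
  Position 2: "c" => no
  Position 3: "a" => MATCH
  Position 4: "c" => no
  Position 5: "b" => no
  Position 6: "a" => MATCH
  Position 7: "b" => no
  Position 8: "c" => no
  Position 9: "a" => MATCH
  Position 10: "a" => MATCH
  Position 11: "b" => no
  Position 12: "b" => no
Total occurrences: 5

5


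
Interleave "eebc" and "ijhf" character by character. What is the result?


Interleaving "eebc" and "ijhf":
  Position 0: 'e' from first, 'i' from second => "ei"
  Position 1: 'e' from first, 'j' from second => "ej"
  Position 2: 'b' from first, 'h' from second => "bh"
  Position 3: 'c' from first, 'f' from second => "cf"
Result: eiejbhcf

eiejbhcf


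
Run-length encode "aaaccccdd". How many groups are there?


Input: aaaccccdd
Scanning for consecutive runs:
  Group 1: 'a' x 3 (positions 0-2)
  Group 2: 'c' x 4 (positions 3-6)
  Group 3: 'd' x 2 (positions 7-8)
Total groups: 3

3


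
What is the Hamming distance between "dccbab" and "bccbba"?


Comparing "dccbab" and "bccbba" position by position:
  Position 0: 'd' vs 'b' => differ
  Position 1: 'c' vs 'c' => same
  Position 2: 'c' vs 'c' => same
  Position 3: 'b' vs 'b' => same
  Position 4: 'a' vs 'b' => differ
  Position 5: 'b' vs 'a' => differ
Total differences (Hamming distance): 3

3


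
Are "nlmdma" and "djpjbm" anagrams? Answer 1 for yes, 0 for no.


Strings: "nlmdma", "djpjbm"
Sorted first:  adlmmn
Sorted second: bdjjmp
Differ at position 0: 'a' vs 'b' => not anagrams

0


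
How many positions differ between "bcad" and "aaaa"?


Comparing "bcad" and "aaaa" position by position:
  Position 0: 'b' vs 'a' => DIFFER
  Position 1: 'c' vs 'a' => DIFFER
  Position 2: 'a' vs 'a' => same
  Position 3: 'd' vs 'a' => DIFFER
Positions that differ: 3

3


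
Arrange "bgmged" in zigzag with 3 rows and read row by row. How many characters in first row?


Zigzag "bgmged" into 3 rows:
Placing characters:
  'b' => row 0
  'g' => row 1
  'm' => row 2
  'g' => row 1
  'e' => row 0
  'd' => row 1
Rows:
  Row 0: "be"
  Row 1: "ggd"
  Row 2: "m"
First row length: 2

2


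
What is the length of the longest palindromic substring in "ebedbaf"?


Input: "ebedbaf"
Checking substrings for palindromes:
  [0:3] "ebe" (len 3) => palindrome
Longest palindromic substring: "ebe" with length 3

3


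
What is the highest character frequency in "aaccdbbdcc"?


Input: aaccdbbdcc
Character counts:
  'a': 2
  'b': 2
  'c': 4
  'd': 2
Maximum frequency: 4

4


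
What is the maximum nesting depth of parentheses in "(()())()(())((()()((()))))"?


Input: "(()())()(())((()()((()))))"
Tracking depth:
  Position 0 '(': depth becomes 1
  Position 1 '(': depth becomes 2
  Position 2 ')': depth becomes 1
  Position 3 '(': depth becomes 2
  Position 4 ')': depth becomes 1
  Position 5 ')': depth becomes 0
  Position 6 '(': depth becomes 1
  Position 7 ')': depth becomes 0
  Position 8 '(': depth becomes 1
  Position 9 '(': depth becomes 2
  Position 10 ')': depth becomes 1
  Position 11 ')': depth becomes 0
  Position 12 '(': depth becomes 1
  Position 13 '(': depth becomes 2
  Position 14 '(': depth becomes 3
  Position 15 ')': depth becomes 2
  Position 16 '(': depth becomes 3
  Position 17 ')': depth becomes 2
  Position 18 '(': depth becomes 3
  Position 19 '(': depth becomes 4
  Position 20 '(': depth becomes 5
  Position 21 ')': depth becomes 4
  Position 22 ')': depth becomes 3
  Position 23 ')': depth becomes 2
  Position 24 ')': depth becomes 1
  Position 25 ')': depth becomes 0
Maximum depth reached: 5

5


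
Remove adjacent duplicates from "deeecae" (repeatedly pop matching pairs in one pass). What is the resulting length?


Input: deeecae
Stack-based adjacent duplicate removal:
  Read 'd': push. Stack: d
  Read 'e': push. Stack: de
  Read 'e': matches stack top 'e' => pop. Stack: d
  Read 'e': push. Stack: de
  Read 'c': push. Stack: dec
  Read 'a': push. Stack: deca
  Read 'e': push. Stack: decae
Final stack: "decae" (length 5)

5


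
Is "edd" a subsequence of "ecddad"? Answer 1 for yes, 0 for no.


Check if "edd" is a subsequence of "ecddad"
Greedy scan:
  Position 0 ('e'): matches sub[0] = 'e'
  Position 1 ('c'): no match needed
  Position 2 ('d'): matches sub[1] = 'd'
  Position 3 ('d'): matches sub[2] = 'd'
  Position 4 ('a'): no match needed
  Position 5 ('d'): no match needed
All 3 characters matched => is a subsequence

1


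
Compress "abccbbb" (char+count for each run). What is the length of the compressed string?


Input: abccbbb
Runs:
  'a' x 1 => "a1"
  'b' x 1 => "b1"
  'c' x 2 => "c2"
  'b' x 3 => "b3"
Compressed: "a1b1c2b3"
Compressed length: 8

8


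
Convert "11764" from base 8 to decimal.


Input: "11764" in base 8
Positional expansion:
  Digit '1' (value 1) x 8^4 = 4096
  Digit '1' (value 1) x 8^3 = 512
  Digit '7' (value 7) x 8^2 = 448
  Digit '6' (value 6) x 8^1 = 48
  Digit '4' (value 4) x 8^0 = 4
Sum = 5108

5108


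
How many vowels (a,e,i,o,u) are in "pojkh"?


Input: pojkh
Checking each character:
  'p' at position 0: consonant
  'o' at position 1: vowel (running total: 1)
  'j' at position 2: consonant
  'k' at position 3: consonant
  'h' at position 4: consonant
Total vowels: 1

1


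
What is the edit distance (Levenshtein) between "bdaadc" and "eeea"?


Computing edit distance: "bdaadc" -> "eeea"
DP table:
           e    e    e    a
      0    1    2    3    4
  b   1    1    2    3    4
  d   2    2    2    3    4
  a   3    3    3    3    3
  a   4    4    4    4    3
  d   5    5    5    5    4
  c   6    6    6    6    5
Edit distance = dp[6][4] = 5

5


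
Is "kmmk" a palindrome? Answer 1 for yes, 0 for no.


Input: kmmk
Reversed: kmmk
  Compare pos 0 ('k') with pos 3 ('k'): match
  Compare pos 1 ('m') with pos 2 ('m'): match
Result: palindrome

1


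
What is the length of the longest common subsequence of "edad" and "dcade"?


LCS of "edad" and "dcade"
DP table:
           d    c    a    d    e
      0    0    0    0    0    0
  e   0    0    0    0    0    1
  d   0    1    1    1    1    1
  a   0    1    1    2    2    2
  d   0    1    1    2    3    3
LCS length = dp[4][5] = 3

3


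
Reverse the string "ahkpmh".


Input: ahkpmh
Reading characters right to left:
  Position 5: 'h'
  Position 4: 'm'
  Position 3: 'p'
  Position 2: 'k'
  Position 1: 'h'
  Position 0: 'a'
Reversed: hmpkha

hmpkha


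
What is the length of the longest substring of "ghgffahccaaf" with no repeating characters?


Input: "ghgffahccaaf"
Sliding window (track last position of each char):
  Position 0 ('g'): window [0,0] length 1 -- new best
  Position 1 ('h'): window [0,1] length 2 -- new best
  Position 2 ('g'): repeat (last at 0), move window start to 1
  Position 2 ('g'): window [1,2] length 2
  Position 3 ('f'): window [1,3] length 3 -- new best
  Position 4 ('f'): repeat (last at 3), move window start to 4
  Position 4 ('f'): window [4,4] length 1
  Position 5 ('a'): window [4,5] length 2
  Position 6 ('h'): window [4,6] length 3
  Position 7 ('c'): window [4,7] length 4 -- new best
  Position 8 ('c'): repeat (last at 7), move window start to 8
  Position 8 ('c'): window [8,8] length 1
  Position 9 ('a'): window [8,9] length 2
  Position 10 ('a'): repeat (last at 9), move window start to 10
  Position 10 ('a'): window [10,10] length 1
  Position 11 ('f'): window [10,11] length 2
Longest substring with no repeats: "fahc" with length 4

4


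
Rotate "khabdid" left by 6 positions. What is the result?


Input: "khabdid", rotate left by 6
First 6 characters: "khabdi"
Remaining characters: "d"
Concatenate remaining + first: "d" + "khabdi" = "dkhabdi"

dkhabdi


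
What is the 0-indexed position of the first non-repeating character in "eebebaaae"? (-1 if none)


Input: eebebaaae
Character frequencies:
  'a': 3
  'b': 2
  'e': 4
Scanning left to right for freq == 1:
  Position 0 ('e'): freq=4, skip
  Position 1 ('e'): freq=4, skip
  Position 2 ('b'): freq=2, skip
  Position 3 ('e'): freq=4, skip
  Position 4 ('b'): freq=2, skip
  Position 5 ('a'): freq=3, skip
  Position 6 ('a'): freq=3, skip
  Position 7 ('a'): freq=3, skip
  Position 8 ('e'): freq=4, skip
  No unique character found => answer = -1

-1


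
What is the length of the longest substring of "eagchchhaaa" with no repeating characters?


Input: "eagchchhaaa"
Sliding window (track last position of each char):
  Position 0 ('e'): window [0,0] length 1 -- new best
  Position 1 ('a'): window [0,1] length 2 -- new best
  Position 2 ('g'): window [0,2] length 3 -- new best
  Position 3 ('c'): window [0,3] length 4 -- new best
  Position 4 ('h'): window [0,4] length 5 -- new best
  Position 5 ('c'): repeat (last at 3), move window start to 4
  Position 5 ('c'): window [4,5] length 2
  Position 6 ('h'): repeat (last at 4), move window start to 5
  Position 6 ('h'): window [5,6] length 2
  Position 7 ('h'): repeat (last at 6), move window start to 7
  Position 7 ('h'): window [7,7] length 1
  Position 8 ('a'): window [7,8] length 2
  Position 9 ('a'): repeat (last at 8), move window start to 9
  Position 9 ('a'): window [9,9] length 1
  Position 10 ('a'): repeat (last at 9), move window start to 10
  Position 10 ('a'): window [10,10] length 1
Longest substring with no repeats: "eagch" with length 5

5


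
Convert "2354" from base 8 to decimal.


Input: "2354" in base 8
Positional expansion:
  Digit '2' (value 2) x 8^3 = 1024
  Digit '3' (value 3) x 8^2 = 192
  Digit '5' (value 5) x 8^1 = 40
  Digit '4' (value 4) x 8^0 = 4
Sum = 1260

1260


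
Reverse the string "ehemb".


Input: ehemb
Reading characters right to left:
  Position 4: 'b'
  Position 3: 'm'
  Position 2: 'e'
  Position 1: 'h'
  Position 0: 'e'
Reversed: bmehe

bmehe


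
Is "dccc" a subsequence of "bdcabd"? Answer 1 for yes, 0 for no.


Check if "dccc" is a subsequence of "bdcabd"
Greedy scan:
  Position 0 ('b'): no match needed
  Position 1 ('d'): matches sub[0] = 'd'
  Position 2 ('c'): matches sub[1] = 'c'
  Position 3 ('a'): no match needed
  Position 4 ('b'): no match needed
  Position 5 ('d'): no match needed
Only matched 2/4 characters => not a subsequence

0


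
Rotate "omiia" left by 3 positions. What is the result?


Input: "omiia", rotate left by 3
First 3 characters: "omi"
Remaining characters: "ia"
Concatenate remaining + first: "ia" + "omi" = "iaomi"

iaomi


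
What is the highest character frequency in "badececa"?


Input: badececa
Character counts:
  'a': 2
  'b': 1
  'c': 2
  'd': 1
  'e': 2
Maximum frequency: 2

2


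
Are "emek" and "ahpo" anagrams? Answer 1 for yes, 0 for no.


Strings: "emek", "ahpo"
Sorted first:  eekm
Sorted second: ahop
Differ at position 0: 'e' vs 'a' => not anagrams

0


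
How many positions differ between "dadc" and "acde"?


Comparing "dadc" and "acde" position by position:
  Position 0: 'd' vs 'a' => DIFFER
  Position 1: 'a' vs 'c' => DIFFER
  Position 2: 'd' vs 'd' => same
  Position 3: 'c' vs 'e' => DIFFER
Positions that differ: 3

3


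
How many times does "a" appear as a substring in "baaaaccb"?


Searching for "a" in "baaaaccb"
Scanning each position:
  Position 0: "b" => no
  Position 1: "a" => MATCH
  Position 2: "a" => MATCH
  Position 3: "a" => MATCH
  Position 4: "a" => MATCH
  Position 5: "c" => no
  Position 6: "c" => no
  Position 7: "b" => no
Total occurrences: 4

4


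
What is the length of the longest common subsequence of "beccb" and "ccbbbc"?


LCS of "beccb" and "ccbbbc"
DP table:
           c    c    b    b    b    c
      0    0    0    0    0    0    0
  b   0    0    0    1    1    1    1
  e   0    0    0    1    1    1    1
  c   0    1    1    1    1    1    2
  c   0    1    2    2    2    2    2
  b   0    1    2    3    3    3    3
LCS length = dp[5][6] = 3

3


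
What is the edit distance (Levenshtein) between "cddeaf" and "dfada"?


Computing edit distance: "cddeaf" -> "dfada"
DP table:
           d    f    a    d    a
      0    1    2    3    4    5
  c   1    1    2    3    4    5
  d   2    1    2    3    3    4
  d   3    2    2    3    3    4
  e   4    3    3    3    4    4
  a   5    4    4    3    4    4
  f   6    5    4    4    4    5
Edit distance = dp[6][5] = 5

5


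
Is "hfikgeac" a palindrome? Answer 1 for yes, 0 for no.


Input: hfikgeac
Reversed: caegkifh
  Compare pos 0 ('h') with pos 7 ('c'): MISMATCH
  Compare pos 1 ('f') with pos 6 ('a'): MISMATCH
  Compare pos 2 ('i') with pos 5 ('e'): MISMATCH
  Compare pos 3 ('k') with pos 4 ('g'): MISMATCH
Result: not a palindrome

0


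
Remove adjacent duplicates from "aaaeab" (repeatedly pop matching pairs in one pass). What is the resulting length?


Input: aaaeab
Stack-based adjacent duplicate removal:
  Read 'a': push. Stack: a
  Read 'a': matches stack top 'a' => pop. Stack: (empty)
  Read 'a': push. Stack: a
  Read 'e': push. Stack: ae
  Read 'a': push. Stack: aea
  Read 'b': push. Stack: aeab
Final stack: "aeab" (length 4)

4


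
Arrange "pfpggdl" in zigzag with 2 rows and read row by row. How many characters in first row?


Zigzag "pfpggdl" into 2 rows:
Placing characters:
  'p' => row 0
  'f' => row 1
  'p' => row 0
  'g' => row 1
  'g' => row 0
  'd' => row 1
  'l' => row 0
Rows:
  Row 0: "ppgl"
  Row 1: "fgd"
First row length: 4

4


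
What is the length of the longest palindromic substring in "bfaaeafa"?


Input: "bfaaeafa"
Checking substrings for palindromes:
  [3:6] "aea" (len 3) => palindrome
  [5:8] "afa" (len 3) => palindrome
  [2:4] "aa" (len 2) => palindrome
Longest palindromic substring: "aea" with length 3

3


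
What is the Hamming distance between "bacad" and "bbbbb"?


Comparing "bacad" and "bbbbb" position by position:
  Position 0: 'b' vs 'b' => same
  Position 1: 'a' vs 'b' => differ
  Position 2: 'c' vs 'b' => differ
  Position 3: 'a' vs 'b' => differ
  Position 4: 'd' vs 'b' => differ
Total differences (Hamming distance): 4

4


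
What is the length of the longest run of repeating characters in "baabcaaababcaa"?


Input: "baabcaaababcaa"
Scanning for longest run:
  Position 1 ('a'): new char, reset run to 1
  Position 2 ('a'): continues run of 'a', length=2
  Position 3 ('b'): new char, reset run to 1
  Position 4 ('c'): new char, reset run to 1
  Position 5 ('a'): new char, reset run to 1
  Position 6 ('a'): continues run of 'a', length=2
  Position 7 ('a'): continues run of 'a', length=3
  Position 8 ('b'): new char, reset run to 1
  Position 9 ('a'): new char, reset run to 1
  Position 10 ('b'): new char, reset run to 1
  Position 11 ('c'): new char, reset run to 1
  Position 12 ('a'): new char, reset run to 1
  Position 13 ('a'): continues run of 'a', length=2
Longest run: 'a' with length 3

3


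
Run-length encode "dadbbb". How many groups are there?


Input: dadbbb
Scanning for consecutive runs:
  Group 1: 'd' x 1 (positions 0-0)
  Group 2: 'a' x 1 (positions 1-1)
  Group 3: 'd' x 1 (positions 2-2)
  Group 4: 'b' x 3 (positions 3-5)
Total groups: 4

4


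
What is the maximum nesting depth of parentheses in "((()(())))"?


Input: "((()(())))"
Tracking depth:
  Position 0 '(': depth becomes 1
  Position 1 '(': depth becomes 2
  Position 2 '(': depth becomes 3
  Position 3 ')': depth becomes 2
  Position 4 '(': depth becomes 3
  Position 5 '(': depth becomes 4
  Position 6 ')': depth becomes 3
  Position 7 ')': depth becomes 2
  Position 8 ')': depth becomes 1
  Position 9 ')': depth becomes 0
Maximum depth reached: 4

4


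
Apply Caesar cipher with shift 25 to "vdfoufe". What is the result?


Caesar cipher: shift "vdfoufe" by 25
  'v' (pos 21) + 25 = pos 20 = 'u'
  'd' (pos 3) + 25 = pos 2 = 'c'
  'f' (pos 5) + 25 = pos 4 = 'e'
  'o' (pos 14) + 25 = pos 13 = 'n'
  'u' (pos 20) + 25 = pos 19 = 't'
  'f' (pos 5) + 25 = pos 4 = 'e'
  'e' (pos 4) + 25 = pos 3 = 'd'
Result: ucented

ucented


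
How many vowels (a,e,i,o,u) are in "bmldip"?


Input: bmldip
Checking each character:
  'b' at position 0: consonant
  'm' at position 1: consonant
  'l' at position 2: consonant
  'd' at position 3: consonant
  'i' at position 4: vowel (running total: 1)
  'p' at position 5: consonant
Total vowels: 1

1


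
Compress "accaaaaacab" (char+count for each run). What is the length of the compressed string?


Input: accaaaaacab
Runs:
  'a' x 1 => "a1"
  'c' x 2 => "c2"
  'a' x 5 => "a5"
  'c' x 1 => "c1"
  'a' x 1 => "a1"
  'b' x 1 => "b1"
Compressed: "a1c2a5c1a1b1"
Compressed length: 12

12


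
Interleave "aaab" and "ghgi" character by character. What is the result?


Interleaving "aaab" and "ghgi":
  Position 0: 'a' from first, 'g' from second => "ag"
  Position 1: 'a' from first, 'h' from second => "ah"
  Position 2: 'a' from first, 'g' from second => "ag"
  Position 3: 'b' from first, 'i' from second => "bi"
Result: agahagbi

agahagbi


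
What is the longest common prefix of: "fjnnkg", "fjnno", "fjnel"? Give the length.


Words: fjnnkg, fjnno, fjnel
  Position 0: all 'f' => match
  Position 1: all 'j' => match
  Position 2: all 'n' => match
  Position 3: ('n', 'n', 'e') => mismatch, stop
LCP = "fjn" (length 3)

3


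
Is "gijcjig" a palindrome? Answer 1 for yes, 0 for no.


Input: gijcjig
Reversed: gijcjig
  Compare pos 0 ('g') with pos 6 ('g'): match
  Compare pos 1 ('i') with pos 5 ('i'): match
  Compare pos 2 ('j') with pos 4 ('j'): match
Result: palindrome

1


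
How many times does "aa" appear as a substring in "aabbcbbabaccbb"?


Searching for "aa" in "aabbcbbabaccbb"
Scanning each position:
  Position 0: "aa" => MATCH
  Position 1: "ab" => no
  Position 2: "bb" => no
  Position 3: "bc" => no
  Position 4: "cb" => no
  Position 5: "bb" => no
  Position 6: "ba" => no
  Position 7: "ab" => no
  Position 8: "ba" => no
  Position 9: "ac" => no
  Position 10: "cc" => no
  Position 11: "cb" => no
  Position 12: "bb" => no
Total occurrences: 1

1


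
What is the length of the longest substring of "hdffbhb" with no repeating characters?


Input: "hdffbhb"
Sliding window (track last position of each char):
  Position 0 ('h'): window [0,0] length 1 -- new best
  Position 1 ('d'): window [0,1] length 2 -- new best
  Position 2 ('f'): window [0,2] length 3 -- new best
  Position 3 ('f'): repeat (last at 2), move window start to 3
  Position 3 ('f'): window [3,3] length 1
  Position 4 ('b'): window [3,4] length 2
  Position 5 ('h'): window [3,5] length 3
  Position 6 ('b'): repeat (last at 4), move window start to 5
  Position 6 ('b'): window [5,6] length 2
Longest substring with no repeats: "hdf" with length 3

3


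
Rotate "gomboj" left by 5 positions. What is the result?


Input: "gomboj", rotate left by 5
First 5 characters: "gombo"
Remaining characters: "j"
Concatenate remaining + first: "j" + "gombo" = "jgombo"

jgombo


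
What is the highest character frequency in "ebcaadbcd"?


Input: ebcaadbcd
Character counts:
  'a': 2
  'b': 2
  'c': 2
  'd': 2
  'e': 1
Maximum frequency: 2

2
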